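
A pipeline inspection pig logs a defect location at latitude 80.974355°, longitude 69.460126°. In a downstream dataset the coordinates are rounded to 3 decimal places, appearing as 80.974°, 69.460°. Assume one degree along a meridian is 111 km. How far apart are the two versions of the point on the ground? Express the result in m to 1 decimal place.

39.5 m

Δlat = 80.974355 − 80.974 = +0.000355°; Δlon = 69.460126 − 69.460 = +0.000126°.
North–south shift: 0.000355 × 111000 = 39.405 m.
East–west at this latitude: 0.000126° × 111000 × cos 80.974° ≈ 0.000126 × 17414 = 2.19416 m.
Combined displacement = (39.405² + 2.19416²)^½ ≈ 39.466 m.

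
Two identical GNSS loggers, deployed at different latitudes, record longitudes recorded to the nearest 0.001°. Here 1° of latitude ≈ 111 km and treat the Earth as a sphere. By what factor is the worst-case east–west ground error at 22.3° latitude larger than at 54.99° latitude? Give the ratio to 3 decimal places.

1.613

Rounding to 3 decimal places leaves the longitude within ±0.0005° of the true value.
At 22.3°: 0.0005° × 111000 × cos 22.3° = 0.0005 × 111000 × 0.9252 ≈ 51.349 m.
Error at 54.99° = 0.0005° × 111000 × cos 54.99° ≈ 55.5 × 0.5737 = 31.841 m.
Ratio: 51.349 / 31.841 = cos 22.3° / cos 54.99° ≈ 1.6127.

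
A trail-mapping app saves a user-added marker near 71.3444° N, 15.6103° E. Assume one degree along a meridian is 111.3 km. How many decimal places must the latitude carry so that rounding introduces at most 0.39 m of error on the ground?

6 decimal places

One degree of latitude covers 111300 m.
N decimal places → at most half a unit in the last place, 0.5 × 10⁻ᴺ° = 111300/2 × 10⁻ᴺ m.
Setting 55650 × 10⁻ᴺ ≤ 0.39 gives 10ᴺ ≥ 1.427e+05, i.e. N ≥ 5.15.
At 5 places the error can reach 0.556 m, but 6 places keeps it to 0.0556 m.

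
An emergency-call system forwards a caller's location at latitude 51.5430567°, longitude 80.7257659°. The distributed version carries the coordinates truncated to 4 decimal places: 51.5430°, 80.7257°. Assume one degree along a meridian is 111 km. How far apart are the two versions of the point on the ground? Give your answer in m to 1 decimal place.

7.8 m

The latitude changed by +0.0000567° and the longitude by +0.0000659°.
North–south shift: 0.0000567 × 111000 = 6.2937 m.
East–west at this latitude: 0.0000659° × 111000 × cos 51.543° ≈ 0.0000659 × 69033.9 = 4.54933 m.
Distance: √(6.2937² + 4.54933²) ≈ 7.76576 m.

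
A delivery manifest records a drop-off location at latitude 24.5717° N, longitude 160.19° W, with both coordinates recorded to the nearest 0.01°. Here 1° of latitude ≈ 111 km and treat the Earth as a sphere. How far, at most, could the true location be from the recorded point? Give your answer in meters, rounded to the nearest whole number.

750 meters

Rounding to 2 decimal places leaves each coordinate within ±0.005° of the true value.
Latitude error → 0.005 × 111000 = 555 m along the meridian.
East–west component at 24.5717°: 0.005° × 111000 × cos 24.5717° ≈ 0.005 × 100948 ≈ 504.74 m.
Worst case both components are at the extreme and orthogonal: √(555² + 504.74²) ≈ 750.192 m.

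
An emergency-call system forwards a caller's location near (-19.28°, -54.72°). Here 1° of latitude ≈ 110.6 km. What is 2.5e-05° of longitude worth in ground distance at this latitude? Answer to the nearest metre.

One degree of longitude here spans 110600 × cos 19.28° = 110600 × 0.9439 ≈ 104397 m; 2.5e-05° of that is 2.60993 m.

3 metres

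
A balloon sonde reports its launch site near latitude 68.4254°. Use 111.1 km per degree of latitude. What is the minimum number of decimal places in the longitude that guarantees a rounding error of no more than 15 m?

At 68.4254° one degree of longitude covers 111100 × cos 68.4254° ≈ 111100 × 0.3677 ≈ 40852.8 m.
Rounding to N decimal places gives at most 0.5 × 10⁻ᴺ degrees of error, i.e. 0.5 × 10⁻ᴺ × 40852.8 m.
Need 0.5 × 40852.8 × 10⁻ᴺ ≤ 15 → 10⁻ᴺ ≤ 7.343e-04, so N ≥ 3.13.
At 3 places the error can reach 20.4 m, but 4 places keeps it to 2.04 m.

4 decimal places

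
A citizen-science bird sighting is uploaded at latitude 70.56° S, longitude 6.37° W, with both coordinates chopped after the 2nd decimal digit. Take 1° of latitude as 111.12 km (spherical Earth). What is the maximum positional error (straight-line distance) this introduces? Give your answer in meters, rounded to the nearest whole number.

Truncating at 2 decimal places can drop up to a full unit in the last place, so each coordinate may be off by as much as 0.01°.
Latitude error → 0.01 × 111120 = 1111.2 m along the meridian.
E–W at 70.56°: 0.01° × 111120 × cos 70.56° = 0.01 × 111120 × 0.3328 ≈ 369.829 m.
The two errors are perpendicular, so the maximum displacement is √(1111.2² + 369.829²) ≈ 1171.13 m.

1171 meters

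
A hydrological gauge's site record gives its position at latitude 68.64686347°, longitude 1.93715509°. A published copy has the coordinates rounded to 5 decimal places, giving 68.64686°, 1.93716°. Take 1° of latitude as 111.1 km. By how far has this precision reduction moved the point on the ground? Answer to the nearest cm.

43 cm

The latitude changed by +0.00000347° and the longitude by -0.00000491°.
N–S: 0.00000347° × 111100 m/° = 0.385517 m.
East–west at this latitude: -0.00000491° × 111100 × cos 68.6469° ≈ -0.00000491 × 40453.2 = -0.198625 m.
Combined displacement = (0.385517² + 0.198625²)^½ ≈ 0.433677 m.
That is 0.433677 m = 43.368 cm.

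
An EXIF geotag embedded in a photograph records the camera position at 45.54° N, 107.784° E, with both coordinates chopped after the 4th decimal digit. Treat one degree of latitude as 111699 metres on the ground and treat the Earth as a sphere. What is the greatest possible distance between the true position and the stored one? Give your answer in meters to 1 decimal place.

13.6 meters

Truncating at 4 decimal places can drop up to a full unit in the last place, so each coordinate may be off by as much as 0.0001°.
Latitude error → 0.0001 × 111699 = 11.1699 m along the meridian.
E–W at 45.54°: 0.0001° × 111699 × cos 45.54° = 0.0001 × 111699 × 0.7004 ≈ 7.82352 m.
Combining orthogonally: (11.1699² + 7.82352²)^½ ≈ 13.6372 m.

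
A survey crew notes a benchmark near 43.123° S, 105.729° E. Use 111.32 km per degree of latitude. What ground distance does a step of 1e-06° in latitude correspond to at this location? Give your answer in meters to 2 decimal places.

0.11 meters

Along a meridian 1e-06° is 1e-06 × 111320 = 0.11132 m.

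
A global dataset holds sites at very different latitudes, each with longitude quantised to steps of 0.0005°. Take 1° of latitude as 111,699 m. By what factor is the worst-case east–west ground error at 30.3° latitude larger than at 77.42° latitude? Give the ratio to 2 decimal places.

With a 0.0005° grid the true value lies within half a step, ±0.0005°/2 = ±0.00025°, of the stored one.
Error at 30.3° = 0.00025° × 111699 × cos 30.3° ≈ 27.925 × 0.8634 = 24.11 m.
Error at 77.42° = 0.00025° × 111699 × cos 77.42° ≈ 27.925 × 0.2178 = 6.0821 m.
The ratio reduces to cos 30.3° / cos 77.42° = 0.8634/0.2178 ≈ 3.9641.

3.96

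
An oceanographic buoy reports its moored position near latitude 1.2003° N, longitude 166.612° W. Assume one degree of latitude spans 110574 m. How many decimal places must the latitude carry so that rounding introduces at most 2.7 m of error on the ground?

5

One degree of latitude covers 110574 m.
With N decimal places the half-ulp bound is 0.5·10⁻ᴺ°, or 0.5·10⁻ᴺ × 110574 m on the ground.
Need 0.5 × 110574 × 10⁻ᴺ ≤ 2.7 → 10⁻ᴺ ≤ 4.884e-05, so N ≥ 4.31.
At 4 places the error can reach 5.53 m, but 5 places keeps it to 0.553 m.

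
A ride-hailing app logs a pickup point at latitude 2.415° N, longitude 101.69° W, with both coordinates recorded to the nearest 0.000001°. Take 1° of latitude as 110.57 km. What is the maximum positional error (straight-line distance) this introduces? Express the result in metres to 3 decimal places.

0.078 metres

Rounding to 6 decimal places leaves each coordinate within ±5e-07° of the true value.
Latitude error → 5e-07 × 110570 = 0.055285 m along the meridian.
Longitude error → 5e-07 × 110570 × cos 2.415° = 5e-07 × 110570 × 0.9991 ≈ 0.0552359 m.
Worst case both components are at the extreme and orthogonal: √(0.055285² + 0.0552359²) ≈ 0.0781501 m.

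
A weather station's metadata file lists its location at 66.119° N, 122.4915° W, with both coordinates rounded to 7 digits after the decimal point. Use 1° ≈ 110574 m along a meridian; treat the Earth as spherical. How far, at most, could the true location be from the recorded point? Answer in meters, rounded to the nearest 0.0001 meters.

Rounding to 7 decimal places leaves each coordinate within ±5e-08° of the true value.
North–south component: 5e-08° × 110574 = 0.0055287 m.
East–west component at 66.119°: 5e-08° × 110574 × cos 66.119° ≈ 5e-08 × 44764.6 ≈ 0.00223823 m.
Worst case both components are at the extreme and orthogonal: √(0.0055287² + 0.00223823²) ≈ 0.00596458 m.

0.0060 meters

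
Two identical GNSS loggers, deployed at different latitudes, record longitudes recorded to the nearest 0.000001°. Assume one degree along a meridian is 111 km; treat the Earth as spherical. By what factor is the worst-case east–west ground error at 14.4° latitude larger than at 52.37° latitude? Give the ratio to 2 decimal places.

1.59

Rounding to 6 decimal places leaves the longitude within ±5e-07° of the true value.
Error at 14.4° = 5e-07° × 111000 × cos 14.4° ≈ 0.0555 × 0.9686 = 0.053756 m.
At 52.37°: 5e-07° × 111000 × cos 52.37° = 5e-07 × 111000 × 0.6106 ≈ 0.033886 m.
The ratio reduces to cos 14.4° / cos 52.37° = 0.9686/0.6106 ≈ 1.5864.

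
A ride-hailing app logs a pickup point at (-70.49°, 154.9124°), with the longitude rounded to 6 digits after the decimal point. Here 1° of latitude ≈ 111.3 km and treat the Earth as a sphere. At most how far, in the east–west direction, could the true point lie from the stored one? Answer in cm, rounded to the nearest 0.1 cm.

Rounding to 6 decimal places leaves the longitude within ±5e-07° of the true value.
At latitude 70.49° a degree of longitude spans 111300 m × cos 70.49° = 111300 × 0.3340 ≈ 37171 m.
Maximum E–W displacement: 5e-07 × 37171 = 0.0185855 m.
That is 0.0185855 m = 1.8586 cm.

1.9 cm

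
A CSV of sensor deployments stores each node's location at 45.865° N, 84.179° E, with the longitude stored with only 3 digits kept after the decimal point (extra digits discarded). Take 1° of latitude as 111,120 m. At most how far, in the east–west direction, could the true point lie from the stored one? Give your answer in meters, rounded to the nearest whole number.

77 meters

Truncating at 3 decimal places can drop up to a full unit in the last place, so the longitude may be off by as much as 0.001°.
Parallels shrink by cos φ, so at 45.865° a degree of longitude is 111120 × 0.6964 ≈ 77378.6 m.
So at most 0.001° × 77378.6 ≈ 77.3786 m east–west.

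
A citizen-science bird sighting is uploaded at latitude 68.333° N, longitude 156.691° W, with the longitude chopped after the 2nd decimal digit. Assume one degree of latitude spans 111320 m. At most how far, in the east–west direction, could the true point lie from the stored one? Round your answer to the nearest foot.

1348 feet

Truncating at 2 decimal places can drop up to a full unit in the last place, so the longitude may be off by as much as 0.01°.
Parallels shrink by cos φ, so at 68.333° a degree of longitude is 111320 × 0.3692 ≈ 41100.6 m.
Maximum E–W displacement: 0.01 × 41100.6 = 411.006 m.
Converting: 411.006 m × 3.2808 ft/m ≈ 1348.4 ft.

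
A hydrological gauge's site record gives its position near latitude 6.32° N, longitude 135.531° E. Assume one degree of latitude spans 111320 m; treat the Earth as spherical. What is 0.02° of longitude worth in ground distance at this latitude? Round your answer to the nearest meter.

2213 meters

At 6.32° a degree of longitude is 111320 × cos 6.32° ≈ 110643 m, so 0.02° corresponds to 2212.87 m.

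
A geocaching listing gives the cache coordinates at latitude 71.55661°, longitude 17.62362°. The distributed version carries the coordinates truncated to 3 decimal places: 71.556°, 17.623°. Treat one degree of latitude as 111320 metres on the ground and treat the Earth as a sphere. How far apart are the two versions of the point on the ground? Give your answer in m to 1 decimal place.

71.3 m

The latitude changed by +0.00061° and the longitude by +0.00062°.
N–S: 0.00061° × 111320 m/° = 67.9052 m.
East–west at this latitude: 0.00062° × 111320 × cos 71.556° ≈ 0.00062 × 35219.2 = 21.8359 m.
Combined displacement = (67.9052² + 21.8359²)^½ ≈ 71.3297 m.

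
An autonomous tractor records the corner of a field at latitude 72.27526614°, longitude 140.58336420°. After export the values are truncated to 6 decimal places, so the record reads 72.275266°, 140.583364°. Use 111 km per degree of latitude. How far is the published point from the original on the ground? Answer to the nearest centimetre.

Δlat = 72.27526614 − 72.275266 = +0.00000014°; Δlon = 140.58336420 − 140.583364 = +0.00000020°.
North–south shift: 0.00000014 × 111000 = 0.01554 m.
E–W at 72.2753°: 0.00000020° × 111000 × cos 72.2753° = 0.00000020 × 111000 × 0.3044 ≈ 0.00675866 m.
Combined displacement = (0.01554² + 0.00675866²)^½ ≈ 0.0169461 m.
That is 0.0169461 m = 1.6946 cm.

2 centimetres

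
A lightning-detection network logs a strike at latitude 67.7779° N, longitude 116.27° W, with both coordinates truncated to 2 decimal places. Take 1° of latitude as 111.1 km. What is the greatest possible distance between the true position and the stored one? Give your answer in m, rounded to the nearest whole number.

1188 m

Truncating at 2 decimal places can drop up to a full unit in the last place, so each coordinate may be off by as much as 0.01°.
Latitude error → 0.01 × 111100 = 1111 m along the meridian.
Longitude error → 0.01 × 111100 × cos 67.7779° = 0.01 × 111100 × 0.3782 ≈ 420.178 m.
Worst case both components are at the extreme and orthogonal: √(1111² + 420.178²) ≈ 1187.8 m.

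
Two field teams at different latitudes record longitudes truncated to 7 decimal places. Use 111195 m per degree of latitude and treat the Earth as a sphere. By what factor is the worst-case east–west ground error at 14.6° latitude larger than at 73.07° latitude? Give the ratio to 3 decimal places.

3.323

Truncating at 7 decimal places can drop up to a full unit in the last place, so the longitude may be off by as much as 1e-07°.
Error at 14.6° = 1e-07° × 111195 × cos 14.6° ≈ 0.011119 × 0.9677 = 0.01076 m.
At 73.07°: 1e-07° × 111195 × cos 73.07° = 1e-07 × 111195 × 0.2912 ≈ 0.003238 m.
The ratio reduces to cos 14.6° / cos 73.07° = 0.9677/0.2912 ≈ 3.3231.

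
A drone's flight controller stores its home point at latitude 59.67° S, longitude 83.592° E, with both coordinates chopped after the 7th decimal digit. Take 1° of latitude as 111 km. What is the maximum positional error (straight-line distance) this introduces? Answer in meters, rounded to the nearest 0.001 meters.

Truncating at 7 decimal places can drop up to a full unit in the last place, so each coordinate may be off by as much as 1e-07°.
North–south component: 1e-07° × 111000 = 0.0111 m.
East–west component at 59.67°: 1e-07° × 111000 × cos 59.67° ≈ 1e-07 × 56052.7 ≈ 0.00560527 m.
Combining orthogonally: (0.0111² + 0.00560527²)^½ ≈ 0.012435 m.

0.012 meters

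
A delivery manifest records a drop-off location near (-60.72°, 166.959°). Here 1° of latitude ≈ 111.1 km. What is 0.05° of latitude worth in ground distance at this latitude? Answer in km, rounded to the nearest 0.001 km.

5.555 km

0.05° × 111100 m/° = 5555 m.
That is 5555 m = 5.555 km.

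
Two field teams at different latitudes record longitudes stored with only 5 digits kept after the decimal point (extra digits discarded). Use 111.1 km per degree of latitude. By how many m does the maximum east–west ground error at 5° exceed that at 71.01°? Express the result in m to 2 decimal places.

0.75 m

Truncating at 5 decimal places can drop up to a full unit in the last place, so the longitude may be off by as much as 1e-05°.
At 5°: 1e-05° × 111100 × cos 5° = 1e-05 × 111100 × 0.9962 ≈ 1.1068 m.
Error at 71.01° = 1e-05° × 111100 × cos 71.01° ≈ 1.111 × 0.3254 = 0.36152 m.
Difference: 1.1068 − 0.36152 = 0.74525 m.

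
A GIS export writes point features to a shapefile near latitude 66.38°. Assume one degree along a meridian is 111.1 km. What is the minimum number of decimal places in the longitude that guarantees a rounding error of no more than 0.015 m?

At 66.38° one degree of longitude covers 111100 × cos 66.38° ≈ 111100 × 0.4007 ≈ 44514.3 m.
Rounding to N decimal places gives at most 0.5 × 10⁻ᴺ degrees of error, i.e. 0.5 × 10⁻ᴺ × 44514.3 m.
Setting 22257.2 × 10⁻ᴺ ≤ 0.015 gives 10ᴺ ≥ 1.484e+06, i.e. N ≥ 6.17.
So 7 decimal places suffice (0.00223 m); 6 would allow up to 0.0223 m.

7 decimal places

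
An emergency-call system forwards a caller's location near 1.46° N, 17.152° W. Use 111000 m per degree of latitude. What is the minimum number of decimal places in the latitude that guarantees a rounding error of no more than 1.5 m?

One degree of latitude covers 111000 m.
With N decimal places the half-ulp bound is 0.5·10⁻ᴺ°, or 0.5·10⁻ᴺ × 111000 m on the ground.
Setting 55500 × 10⁻ᴺ ≤ 1.5 gives 10ᴺ ≥ 3.7e+04, i.e. N ≥ 4.57.
N = 4 would give 5.55 m (too coarse); N = 5 gives 0.555 m ≤ 1.5 m.

5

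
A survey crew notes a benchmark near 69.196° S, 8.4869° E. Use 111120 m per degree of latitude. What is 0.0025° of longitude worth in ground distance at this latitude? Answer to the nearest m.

One degree of longitude here spans 111120 × cos 69.196° = 111120 × 0.3552 ≈ 39466.7 m; 0.0025° of that is 98.6668 m.

99 m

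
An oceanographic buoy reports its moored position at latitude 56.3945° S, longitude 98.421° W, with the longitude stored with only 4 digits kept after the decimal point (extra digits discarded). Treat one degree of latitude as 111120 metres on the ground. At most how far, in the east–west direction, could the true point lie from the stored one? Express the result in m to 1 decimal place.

Truncating at 4 decimal places can drop up to a full unit in the last place, so the longitude may be off by as much as 0.0001°.
Parallels shrink by cos φ, so at 56.3945° a degree of longitude is 111120 × 0.5535 ≈ 61501.8 m.
Maximum E–W displacement: 0.0001 × 61501.8 = 6.15018 m.

6.2 m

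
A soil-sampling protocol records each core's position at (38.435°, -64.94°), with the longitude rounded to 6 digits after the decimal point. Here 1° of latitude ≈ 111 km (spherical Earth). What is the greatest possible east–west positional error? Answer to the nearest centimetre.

4 centimetres

Rounding to 6 decimal places leaves the longitude within ±5e-07° of the true value.
Parallels shrink by cos φ, so at 38.435° a degree of longitude is 111000 × 0.7833 ≈ 86947.8 m.
East–west error: 5e-07° × 86947.8 m/° ≈ 0.0434739 m.
That is 0.0434739 m = 4.3474 cm.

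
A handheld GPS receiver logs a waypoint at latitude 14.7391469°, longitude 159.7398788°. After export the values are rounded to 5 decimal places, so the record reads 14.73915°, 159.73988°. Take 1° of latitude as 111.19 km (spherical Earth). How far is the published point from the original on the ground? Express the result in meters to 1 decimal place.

The latitude changed by -0.0000031° and the longitude by -0.0000012°.
North–south shift: -0.0000031 × 111190 = -0.344689 m.
East–west at this latitude: -0.0000012° × 111190 × cos 14.7392° ≈ -0.0000012 × 107531 = -0.129037 m.
Combined displacement = (0.344689² + 0.129037²)^½ ≈ 0.36805 m.

0.4 meters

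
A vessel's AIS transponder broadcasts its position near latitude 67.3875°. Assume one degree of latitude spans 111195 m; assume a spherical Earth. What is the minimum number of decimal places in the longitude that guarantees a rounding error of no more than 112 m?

At 67.3875° one degree of longitude covers 111195 × cos 67.3875° ≈ 111195 × 0.3845 ≈ 42754.1 m.
N decimal places → at most half a unit in the last place, 0.5 × 10⁻ᴺ° = 42754.1/2 × 10⁻ᴺ m.
Setting 21377.1 × 10⁻ᴺ ≤ 112 gives 10ᴺ ≥ 190.9, i.e. N ≥ 2.28.
At 2 places the error can reach 214 m, but 3 places keeps it to 21.4 m.

3 decimal places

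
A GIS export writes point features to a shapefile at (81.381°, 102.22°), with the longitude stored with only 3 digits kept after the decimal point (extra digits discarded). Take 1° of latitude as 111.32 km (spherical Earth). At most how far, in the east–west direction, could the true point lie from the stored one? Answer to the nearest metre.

Truncating at 3 decimal places can drop up to a full unit in the last place, so the longitude may be off by as much as 0.001°.
One degree of longitude at 81.381° is 111320 × cos 81.381° ≈ 111320 × 0.1499 = 16682.8 m.
Maximum E–W displacement: 0.001 × 16682.8 = 16.6828 m.

17 metres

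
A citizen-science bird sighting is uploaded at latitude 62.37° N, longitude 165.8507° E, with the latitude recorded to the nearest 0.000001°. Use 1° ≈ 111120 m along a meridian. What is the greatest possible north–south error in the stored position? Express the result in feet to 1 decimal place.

Rounding to 6 decimal places leaves the latitude within ±5e-07° of the true value.
So the N–S error is at most 5e-07 × 111120 = 0.05556 m.
In feet: 0.05556 m ÷ 0.3048 ≈ 0.18228 ft.

0.2 feet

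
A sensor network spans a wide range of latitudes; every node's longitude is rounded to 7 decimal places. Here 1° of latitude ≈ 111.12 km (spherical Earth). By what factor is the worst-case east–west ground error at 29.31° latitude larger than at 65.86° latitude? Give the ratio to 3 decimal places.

Rounding to 7 decimal places leaves the longitude within ±5e-08° of the true value.
Error at 29.31° = 5e-08° × 111120 × cos 29.31° ≈ 0.005556 × 0.8720 = 0.0048447 m.
At 65.86°: 5e-08° × 111120 × cos 65.86° = 5e-08 × 111120 × 0.4090 ≈ 0.0022722 m.
Ratio: 0.0048447 / 0.0022722 = cos 29.31° / cos 65.86° ≈ 2.1322.

2.132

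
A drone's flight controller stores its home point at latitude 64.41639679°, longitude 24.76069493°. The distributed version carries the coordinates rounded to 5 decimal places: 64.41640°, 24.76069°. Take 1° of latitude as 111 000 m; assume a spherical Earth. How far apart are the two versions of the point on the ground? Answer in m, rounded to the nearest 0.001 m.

0.428 m

The latitude changed by -0.00000321° and the longitude by +0.00000493°.
North–south shift: -0.00000321 × 111000 = -0.35631 m.
E–W at 64.4164°: 0.00000493° × 111000 × cos 64.4164° = 0.00000493 × 111000 × 0.4318 ≈ 0.236309 m.
Hypotenuse of the two orthogonal shifts: √(0.35631² + 0.236309²) = 0.42755 m.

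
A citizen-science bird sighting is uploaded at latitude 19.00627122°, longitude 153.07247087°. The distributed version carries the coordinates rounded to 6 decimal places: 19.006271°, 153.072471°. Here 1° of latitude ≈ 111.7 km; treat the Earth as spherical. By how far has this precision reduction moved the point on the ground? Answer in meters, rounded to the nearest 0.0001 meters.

The latitude changed by +0.00000022° and the longitude by -0.00000013°.
N–S: 0.00000022° × 111700 m/° = 0.024574 m.
E–W at 19.0063°: -0.00000013° × 111700 × cos 19.0063° = -0.00000013 × 111700 × 0.9455 ≈ -0.0137294 m.
Distance: √(0.024574² + 0.0137294²) ≈ 0.0281492 m.

0.0281 meters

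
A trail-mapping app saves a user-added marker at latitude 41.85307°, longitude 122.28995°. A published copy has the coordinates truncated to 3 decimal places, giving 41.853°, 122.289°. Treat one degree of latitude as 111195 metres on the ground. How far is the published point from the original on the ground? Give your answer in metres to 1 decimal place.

79.1 metres

Δlat = 41.85307 − 41.853 = +0.00007°; Δlon = 122.28995 − 122.289 = +0.00095°.
N–S: 0.00007° × 111195 m/° = 7.78365 m.
E–W at 41.853°: 0.00095° × 111195 × cos 41.853° = 0.00095 × 111195 × 0.7449 ≈ 78.6834 m.
Combined displacement = (7.78365² + 78.6834²)^½ ≈ 79.0674 m.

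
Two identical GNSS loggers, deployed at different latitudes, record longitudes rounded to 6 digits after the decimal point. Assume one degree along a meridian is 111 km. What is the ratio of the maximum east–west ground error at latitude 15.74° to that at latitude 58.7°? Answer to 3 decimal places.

Rounding to 6 decimal places leaves the longitude within ±5e-07° of the true value.
Error at 15.74° = 5e-07° × 111000 × cos 15.74° ≈ 0.0555 × 0.9625 = 0.053419 m.
Error at 58.7° = 5e-07° × 111000 × cos 58.7° ≈ 0.0555 × 0.5195 = 0.028833 m.
Ratio: 0.053419 / 0.028833 = cos 15.74° / cos 58.7° ≈ 1.8527.

1.853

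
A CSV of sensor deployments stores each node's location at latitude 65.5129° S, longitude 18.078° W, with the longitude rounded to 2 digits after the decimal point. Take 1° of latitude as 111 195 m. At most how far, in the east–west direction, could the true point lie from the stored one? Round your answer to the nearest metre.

230 metres

Rounding to 2 decimal places leaves the longitude within ±0.005° of the true value.
Parallels shrink by cos φ, so at 65.5129° a degree of longitude is 111195 × 0.4145 ≈ 46089 m.
Maximum E–W displacement: 0.005 × 46089 = 230.445 m.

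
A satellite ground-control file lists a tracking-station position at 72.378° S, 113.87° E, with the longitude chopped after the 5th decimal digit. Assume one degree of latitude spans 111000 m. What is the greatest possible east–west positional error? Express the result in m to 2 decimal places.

0.34 m

Truncating at 5 decimal places can drop up to a full unit in the last place, so the longitude may be off by as much as 1e-05°.
One degree of longitude at 72.378° is 111000 × cos 72.378° ≈ 111000 × 0.3027 = 33603.7 m.
East–west error: 1e-05° × 33603.7 m/° ≈ 0.336037 m.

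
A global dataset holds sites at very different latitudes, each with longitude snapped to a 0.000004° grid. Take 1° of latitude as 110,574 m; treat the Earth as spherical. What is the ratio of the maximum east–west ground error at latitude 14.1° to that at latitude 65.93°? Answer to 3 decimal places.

With a 0.000004° grid the true value lies within half a step, ±0.000004°/2 = ±2e-06°, of the stored one.
Error at 14.1° = 2e-06° × 110574 × cos 14.1° ≈ 0.22115 × 0.9699 = 0.21449 m.
Error at 65.93° = 2e-06° × 110574 × cos 65.93° ≈ 0.22115 × 0.4079 = 0.090196 m.
Ratio: 0.21449 / 0.090196 = cos 14.1° / cos 65.93° ≈ 2.3780.

2.378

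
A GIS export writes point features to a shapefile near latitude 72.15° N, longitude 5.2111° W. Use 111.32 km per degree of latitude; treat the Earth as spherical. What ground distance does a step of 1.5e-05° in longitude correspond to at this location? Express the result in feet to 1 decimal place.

At 72.15° a degree of longitude is 111320 × cos 72.15° ≈ 34122.5 m, so 1.5e-05° corresponds to 0.511837 m.
Converting: 0.511837 m × 3.2808 ft/m ≈ 1.6793 ft.

1.7 feet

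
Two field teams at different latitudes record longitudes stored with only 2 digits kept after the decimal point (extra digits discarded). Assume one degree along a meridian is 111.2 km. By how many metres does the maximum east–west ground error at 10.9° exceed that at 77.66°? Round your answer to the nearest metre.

Truncating at 2 decimal places can drop up to a full unit in the last place, so the longitude may be off by as much as 0.01°.
At 10.9°: 0.01° × 111200 × cos 10.9° = 0.01 × 111200 × 0.9820 ≈ 1091.9 m.
Error at 77.66° = 0.01° × 111200 × cos 77.66° ≈ 1112 × 0.2137 = 237.65 m.
So the lower-latitude error exceeds the higher by 1091.9 − 237.65 = 854.29 m.

854 metres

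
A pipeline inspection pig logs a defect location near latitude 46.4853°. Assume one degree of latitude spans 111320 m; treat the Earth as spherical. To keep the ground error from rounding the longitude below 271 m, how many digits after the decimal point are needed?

3

At 46.4853° one degree of longitude covers 111320 × cos 46.4853° ≈ 111320 × 0.6885 ≈ 76648.3 m.
Rounding to N decimal places gives at most 0.5 × 10⁻ᴺ degrees of error, i.e. 0.5 × 10⁻ᴺ × 76648.3 m.
Need 0.5 × 76648.3 × 10⁻ᴺ ≤ 271 → 10⁻ᴺ ≤ 7.071e-03, so N ≥ 2.15.
At 2 places the error can reach 383 m, but 3 places keeps it to 38.3 m.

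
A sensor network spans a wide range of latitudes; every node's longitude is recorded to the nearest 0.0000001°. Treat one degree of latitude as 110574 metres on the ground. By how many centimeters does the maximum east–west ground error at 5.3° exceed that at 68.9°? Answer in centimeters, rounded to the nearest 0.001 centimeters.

0.351 centimeters

Rounding to 7 decimal places leaves the longitude within ±5e-08° of the true value.
At 5.3°: 5e-08° × 110574 × cos 5.3° = 5e-08 × 110574 × 0.9957 ≈ 0.0055051 m.
Error at 68.9° = 5e-08° × 110574 × cos 68.9° ≈ 0.0055287 × 0.3600 = 0.0019903 m.
Difference: 0.0055051 − 0.0019903 = 0.0035147 m.
That is 0.00351475 m = 0.35147 cm.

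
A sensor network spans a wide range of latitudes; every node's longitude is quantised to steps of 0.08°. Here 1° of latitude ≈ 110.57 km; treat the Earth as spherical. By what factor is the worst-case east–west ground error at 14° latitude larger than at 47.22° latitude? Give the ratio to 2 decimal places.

1.43

With a 0.08° grid the true value lies within half a step, ±0.08°/2 = ±0.04°, of the stored one.
At 14°: 0.04° × 110570 × cos 14° = 0.04 × 110570 × 0.9703 ≈ 4291.4 m.
At 47.22°: 0.04° × 110570 × cos 47.22° = 0.04 × 110570 × 0.6792 ≈ 3003.9 m.
Ratio: 4291.4 / 3003.9 = cos 14° / cos 47.22° ≈ 1.4286.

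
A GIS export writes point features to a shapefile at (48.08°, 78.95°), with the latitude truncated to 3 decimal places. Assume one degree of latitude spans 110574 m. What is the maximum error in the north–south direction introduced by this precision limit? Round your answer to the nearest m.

Truncating at 3 decimal places can drop up to a full unit in the last place, so the latitude may be off by as much as 0.001°.
North–south distance: 0.001° × 110574 m/° = 110.574 m.

111 m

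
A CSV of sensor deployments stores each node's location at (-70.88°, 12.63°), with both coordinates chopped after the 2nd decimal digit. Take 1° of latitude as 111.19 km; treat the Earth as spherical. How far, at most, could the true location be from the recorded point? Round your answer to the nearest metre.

1170 metres

Truncating at 2 decimal places can drop up to a full unit in the last place, so each coordinate may be off by as much as 0.01°.
Latitude error → 0.01 × 111190 = 1111.9 m along the meridian.
E–W at 70.88°: 0.01° × 111190 × cos 70.88° = 0.01 × 111190 × 0.3275 ≈ 364.2 m.
The two errors are perpendicular, so the maximum displacement is √(1111.9² + 364.2²) ≈ 1170.03 m.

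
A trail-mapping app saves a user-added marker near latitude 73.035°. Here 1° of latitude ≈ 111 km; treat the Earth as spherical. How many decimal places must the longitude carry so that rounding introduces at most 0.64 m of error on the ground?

At 73.035° one degree of longitude covers 111000 × cos 73.035° ≈ 111000 × 0.2918 ≈ 32388.4 m.
With N decimal places the half-ulp bound is 0.5·10⁻ᴺ°, or 0.5·10⁻ᴺ × 32388.4 m on the ground.
Need 0.5 × 32388.4 × 10⁻ᴺ ≤ 0.64 → 10⁻ᴺ ≤ 3.952e-05, so N ≥ 4.40.
N = 4 would give 1.62 m (too coarse); N = 5 gives 0.162 m ≤ 0.64 m.

5 decimal places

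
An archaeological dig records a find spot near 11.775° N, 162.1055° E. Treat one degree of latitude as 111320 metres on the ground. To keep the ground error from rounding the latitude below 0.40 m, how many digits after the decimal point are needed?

6 decimal places

One degree of latitude covers 111320 m.
With N decimal places the half-ulp bound is 0.5·10⁻ᴺ°, or 0.5·10⁻ᴺ × 111320 m on the ground.
Need 0.5 × 111320 × 10⁻ᴺ ≤ 0.40 → 10⁻ᴺ ≤ 7.186e-06, so N ≥ 5.14.
At 5 places the error can reach 0.557 m, but 6 places keeps it to 0.0557 m.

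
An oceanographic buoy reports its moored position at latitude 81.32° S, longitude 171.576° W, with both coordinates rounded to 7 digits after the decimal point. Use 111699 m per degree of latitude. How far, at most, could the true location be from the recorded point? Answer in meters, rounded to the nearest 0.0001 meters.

0.0056 meters

Rounding to 7 decimal places leaves each coordinate within ±5e-08° of the true value.
North–south component: 5e-08° × 111699 = 0.00558495 m.
Longitude error → 5e-08 × 111699 × cos 81.32° = 5e-08 × 111699 × 0.1509 ≈ 0.000842857 m.
The two errors are perpendicular, so the maximum displacement is √(0.00558495² + 0.000842857²) ≈ 0.00564819 m.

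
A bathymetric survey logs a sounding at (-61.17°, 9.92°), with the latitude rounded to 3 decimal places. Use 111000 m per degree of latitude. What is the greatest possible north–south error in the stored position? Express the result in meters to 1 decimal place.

Rounding to 3 decimal places leaves the latitude within ±0.0005° of the true value.
Along the meridian that is 0.0005° × 111000 m/° = 55.5 m.

55.5 meters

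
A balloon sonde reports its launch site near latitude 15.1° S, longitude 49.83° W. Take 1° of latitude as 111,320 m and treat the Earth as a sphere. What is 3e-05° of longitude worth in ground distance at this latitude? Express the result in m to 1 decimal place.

3.2 m

One degree of longitude here spans 111320 × cos 15.1° = 111320 × 0.9655 ≈ 107476 m; 3e-05° of that is 3.22429 m.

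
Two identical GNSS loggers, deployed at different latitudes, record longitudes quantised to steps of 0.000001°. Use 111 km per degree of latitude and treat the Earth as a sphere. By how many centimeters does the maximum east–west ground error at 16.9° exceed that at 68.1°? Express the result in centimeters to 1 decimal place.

With a 0.000001° grid the true value lies within half a step, ±0.000001°/2 = ±5e-07°, of the stored one.
Error at 16.9° = 5e-07° × 111000 × cos 16.9° ≈ 0.0555 × 0.9568 = 0.053103 m.
Error at 68.1° = 5e-07° × 111000 × cos 68.1° ≈ 0.0555 × 0.3730 = 0.020701 m.
Difference: 0.053103 − 0.020701 = 0.032402 m.
That is 0.0324023 m = 3.2402 cm.

3.2 centimeters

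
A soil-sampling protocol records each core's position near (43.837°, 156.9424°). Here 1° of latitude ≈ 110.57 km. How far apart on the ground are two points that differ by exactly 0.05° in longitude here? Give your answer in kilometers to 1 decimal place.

One degree of longitude here spans 110570 × cos 43.837° = 110570 × 0.7213 ≈ 79755.6 m; 0.05° of that is 3987.78 m.
That is 3987.78 m = 3.9878 km.

4.0 kilometers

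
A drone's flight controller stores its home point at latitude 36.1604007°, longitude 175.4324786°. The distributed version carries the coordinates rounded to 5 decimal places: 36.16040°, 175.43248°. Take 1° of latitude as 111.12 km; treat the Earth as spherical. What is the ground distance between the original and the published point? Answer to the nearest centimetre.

15 centimetres

Δlat = 36.1604007 − 36.16040 = +0.0000007°; Δlon = 175.4324786 − 175.43248 = -0.0000014°.
North–south shift: 0.0000007 × 111120 = 0.077784 m.
East–west at this latitude: -0.0000014° × 111120 × cos 36.1604° ≈ -0.0000014 × 89714.8 = -0.125601 m.
Combined displacement = (0.077784² + 0.125601²)^½ ≈ 0.147736 m.
That is 0.147736 m = 14.774 cm.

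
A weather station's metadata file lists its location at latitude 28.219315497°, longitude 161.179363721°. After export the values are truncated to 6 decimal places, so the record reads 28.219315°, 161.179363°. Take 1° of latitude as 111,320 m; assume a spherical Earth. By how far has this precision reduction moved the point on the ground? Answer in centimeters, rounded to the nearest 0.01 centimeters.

8.98 centimeters

Δlat = 28.219315497 − 28.219315 = +0.000000497°; Δlon = 161.179363721 − 161.179363 = +0.000000721°.
North–south shift: 0.000000497 × 111320 = 0.055326 m.
E–W at 28.2193°: 0.000000721° × 111320 × cos 28.2193° = 0.000000721 × 111320 × 0.8811 ≈ 0.0707221 m.
Hypotenuse of the two orthogonal shifts: √(0.055326² + 0.0707221²) = 0.0897919 m.
That is 0.0897919 m = 8.9792 cm.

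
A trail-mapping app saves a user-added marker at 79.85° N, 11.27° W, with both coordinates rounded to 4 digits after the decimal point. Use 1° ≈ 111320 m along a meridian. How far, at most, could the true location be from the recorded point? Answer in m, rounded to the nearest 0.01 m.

Rounding to 4 decimal places leaves each coordinate within ±5e-05° of the true value.
Latitude error → 5e-05 × 111320 = 5.566 m along the meridian.
E–W at 79.85°: 5e-05° × 111320 × cos 79.85° = 5e-05 × 111320 × 0.1762 ≈ 0.980873 m.
Worst case both components are at the extreme and orthogonal: √(5.566² + 0.980873²) ≈ 5.65177 m.

5.65 m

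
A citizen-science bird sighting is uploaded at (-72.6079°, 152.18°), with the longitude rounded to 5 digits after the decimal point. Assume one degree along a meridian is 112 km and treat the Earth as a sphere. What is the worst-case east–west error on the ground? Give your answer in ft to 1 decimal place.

0.5 ft

Rounding to 5 decimal places leaves the longitude within ±5e-06° of the true value.
One degree of longitude at 72.6079° is 112000 × cos 72.6079° ≈ 112000 × 0.2989 = 33477.8 m.
So at most 5e-06° × 33477.8 ≈ 0.167389 m east–west.
Converting: 0.167389 m × 3.2808 ft/m ≈ 0.54918 ft.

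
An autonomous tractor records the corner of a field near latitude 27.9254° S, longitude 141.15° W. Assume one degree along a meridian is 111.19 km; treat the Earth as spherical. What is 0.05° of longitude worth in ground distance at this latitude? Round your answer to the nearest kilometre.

One degree of longitude here spans 111190 × cos 27.9254° = 111190 × 0.8836 ≈ 98242.8 m; 0.05° of that is 4912.14 m.
That is 4912.14 m = 4.9121 km.

5 kilometres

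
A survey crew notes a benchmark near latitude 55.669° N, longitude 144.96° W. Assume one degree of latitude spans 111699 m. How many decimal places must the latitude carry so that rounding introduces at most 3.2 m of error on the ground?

One degree of latitude covers 111699 m.
With N decimal places the half-ulp bound is 0.5·10⁻ᴺ°, or 0.5·10⁻ᴺ × 111699 m on the ground.
Setting 55849.5 × 10⁻ᴺ ≤ 3.2 gives 10ᴺ ≥ 1.745e+04, i.e. N ≥ 4.24.
At 4 places the error can reach 5.58 m, but 5 places keeps it to 0.558 m.

5 decimal places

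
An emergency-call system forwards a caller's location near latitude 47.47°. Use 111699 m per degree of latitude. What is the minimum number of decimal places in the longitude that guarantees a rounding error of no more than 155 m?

3 decimal places

At 47.47° one degree of longitude covers 111699 × cos 47.47° ≈ 111699 × 0.6760 ≈ 75505.9 m.
With N decimal places the half-ulp bound is 0.5·10⁻ᴺ°, or 0.5·10⁻ᴺ × 75505.9 m on the ground.
Setting 37752.9 × 10⁻ᴺ ≤ 155 gives 10ᴺ ≥ 243.6, i.e. N ≥ 2.39.
So 3 decimal places suffice (37.8 m); 2 would allow up to 378 m.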